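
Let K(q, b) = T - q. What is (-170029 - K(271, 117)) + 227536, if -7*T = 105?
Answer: 57793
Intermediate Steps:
T = -15 (T = -⅐*105 = -15)
K(q, b) = -15 - q
(-170029 - K(271, 117)) + 227536 = (-170029 - (-15 - 1*271)) + 227536 = (-170029 - (-15 - 271)) + 227536 = (-170029 - 1*(-286)) + 227536 = (-170029 + 286) + 227536 = -169743 + 227536 = 57793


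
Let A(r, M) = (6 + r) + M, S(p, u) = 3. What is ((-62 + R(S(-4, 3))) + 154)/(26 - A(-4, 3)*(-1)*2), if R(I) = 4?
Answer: 8/3 ≈ 2.6667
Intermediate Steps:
A(r, M) = 6 + M + r
((-62 + R(S(-4, 3))) + 154)/(26 - A(-4, 3)*(-1)*2) = ((-62 + 4) + 154)/(26 - (6 + 3 - 4)*(-1)*2) = (-58 + 154)/(26 - 5*(-1)*2) = 96/(26 - (-5)*2) = 96/(26 - 1*(-10)) = 96/(26 + 10) = 96/36 = 96*(1/36) = 8/3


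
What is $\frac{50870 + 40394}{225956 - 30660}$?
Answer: $\frac{2852}{6103} \approx 0.46731$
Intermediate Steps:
$\frac{50870 + 40394}{225956 - 30660} = \frac{91264}{225956 - 30660} = \frac{91264}{195296} = 91264 \cdot \frac{1}{195296} = \frac{2852}{6103}$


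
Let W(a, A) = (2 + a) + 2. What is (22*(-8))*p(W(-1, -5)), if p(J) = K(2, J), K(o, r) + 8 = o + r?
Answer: 528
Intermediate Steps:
K(o, r) = -8 + o + r (K(o, r) = -8 + (o + r) = -8 + o + r)
W(a, A) = 4 + a
p(J) = -6 + J (p(J) = -8 + 2 + J = -6 + J)
(22*(-8))*p(W(-1, -5)) = (22*(-8))*(-6 + (4 - 1)) = -176*(-6 + 3) = -176*(-3) = 528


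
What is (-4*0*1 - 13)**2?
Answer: 169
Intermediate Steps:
(-4*0*1 - 13)**2 = (0*1 - 13)**2 = (0 - 13)**2 = (-13)**2 = 169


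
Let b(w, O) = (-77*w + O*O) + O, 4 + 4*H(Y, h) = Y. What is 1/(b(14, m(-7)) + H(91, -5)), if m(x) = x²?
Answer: 4/5575 ≈ 0.00071749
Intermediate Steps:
H(Y, h) = -1 + Y/4
b(w, O) = O + O² - 77*w (b(w, O) = (-77*w + O²) + O = (O² - 77*w) + O = O + O² - 77*w)
1/(b(14, m(-7)) + H(91, -5)) = 1/(((-7)² + ((-7)²)² - 77*14) + (-1 + (¼)*91)) = 1/((49 + 49² - 1078) + (-1 + 91/4)) = 1/((49 + 2401 - 1078) + 87/4) = 1/(1372 + 87/4) = 1/(5575/4) = 4/5575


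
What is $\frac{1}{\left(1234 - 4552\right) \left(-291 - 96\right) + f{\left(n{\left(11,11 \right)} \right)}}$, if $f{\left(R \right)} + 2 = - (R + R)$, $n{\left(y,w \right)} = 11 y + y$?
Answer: $\frac{1}{1283800} \approx 7.7894 \cdot 10^{-7}$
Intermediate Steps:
$n{\left(y,w \right)} = 12 y$
$f{\left(R \right)} = -2 - 2 R$ ($f{\left(R \right)} = -2 - \left(R + R\right) = -2 - 2 R$)
$\frac{1}{\left(1234 - 4552\right) \left(-291 - 96\right) + f{\left(n{\left(11,11 \right)} \right)}} = \frac{1}{\left(1234 - 4552\right) \left(-291 - 96\right) - \left(2 + 2 \cdot 12 \cdot 11\right)} = \frac{1}{\left(-3318\right) \left(-387\right) - 266} = \frac{1}{1284066 - 266} = \frac{1}{1283800}$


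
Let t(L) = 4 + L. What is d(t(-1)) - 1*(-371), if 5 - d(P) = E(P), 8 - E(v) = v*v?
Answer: 377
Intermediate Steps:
E(v) = 8 - v² (E(v) = 8 - v*v = 8 - v²)
d(P) = -3 + P² (d(P) = 5 - (8 - P²) = 5 + (-8 + P²) = -3 + P²)
d(t(-1)) - 1*(-371) = (-3 + (4 - 1)²) - 1*(-371) = (-3 + 3²) + 371 = (-3 + 9) + 371 = 6 + 371 = 377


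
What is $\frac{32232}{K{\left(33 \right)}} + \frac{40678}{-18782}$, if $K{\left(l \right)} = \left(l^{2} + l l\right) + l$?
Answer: $\frac{85907061}{6921167} \approx 12.412$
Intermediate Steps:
$K{\left(l \right)} = l + 2 l^{2}$ ($K{\left(l \right)} = \left(l^{2} + l^{2}\right) + l = 2 l^{2} + l = l + 2 l^{2}$)
$\frac{32232}{K{\left(33 \right)}} + \frac{40678}{-18782} = \frac{32232}{33 \left(1 + 2 \cdot 33\right)} + \frac{40678}{-18782} = \frac{32232}{33 \left(1 + 66\right)} + 40678 \left(- \frac{1}{18782}\right) = \frac{32232}{33 \cdot 67} - \frac{20339}{9391} = \frac{32232}{2211} - \frac{20339}{9391} = 32232 \cdot \frac{1}{2211} - \frac{20339}{9391} = \frac{10744}{737} - \frac{20339}{9391} = \frac{85907061}{6921167}$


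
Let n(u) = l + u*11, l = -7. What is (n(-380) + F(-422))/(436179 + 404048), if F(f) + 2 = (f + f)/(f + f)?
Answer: -4188/840227 ≈ -0.0049844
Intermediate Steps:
n(u) = -7 + 11*u (n(u) = -7 + u*11 = -7 + 11*u)
F(f) = -1 (F(f) = -2 + (f + f)/(f + f) = -2 + (2*f)/((2*f)) = -2 + (2*f)*(1/(2*f)) = -2 + 1 = -1)
(n(-380) + F(-422))/(436179 + 404048) = ((-7 + 11*(-380)) - 1)/(436179 + 404048) = ((-7 - 4180) - 1)/840227 = (-4187 - 1)*(1/840227) = -4188*1/840227 = -4188/840227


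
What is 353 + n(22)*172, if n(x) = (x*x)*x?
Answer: 1831809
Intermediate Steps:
n(x) = x³ (n(x) = x²*x = x³)
353 + n(22)*172 = 353 + 22³*172 = 353 + 10648*172 = 353 + 1831456 = 1831809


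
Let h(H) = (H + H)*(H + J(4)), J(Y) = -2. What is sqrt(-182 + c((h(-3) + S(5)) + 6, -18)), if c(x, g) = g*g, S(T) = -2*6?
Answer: sqrt(142) ≈ 11.916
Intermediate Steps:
S(T) = -12
h(H) = 2*H*(-2 + H) (h(H) = (H + H)*(H - 2) = (2*H)*(-2 + H) = 2*H*(-2 + H))
c(x, g) = g**2
sqrt(-182 + c((h(-3) + S(5)) + 6, -18)) = sqrt(-182 + (-18)**2) = sqrt(-182 + 324) = sqrt(142)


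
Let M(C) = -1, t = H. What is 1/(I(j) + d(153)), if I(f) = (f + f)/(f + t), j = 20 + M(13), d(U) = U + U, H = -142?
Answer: 123/37600 ≈ 0.0032713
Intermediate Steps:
t = -142
d(U) = 2*U
j = 19 (j = 20 - 1 = 19)
I(f) = 2*f/(-142 + f) (I(f) = (f + f)/(f - 142) = (2*f)/(-142 + f) = 2*f/(-142 + f))
1/(I(j) + d(153)) = 1/(2*19/(-142 + 19) + 2*153) = 1/(2*19/(-123) + 306) = 1/(2*19*(-1/123) + 306) = 1/(-38/123 + 306) = 1/(37600/123) = 123/37600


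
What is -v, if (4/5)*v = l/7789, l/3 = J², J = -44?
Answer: -7260/7789 ≈ -0.93208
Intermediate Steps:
l = 5808 (l = 3*(-44)² = 3*1936 = 5808)
v = 7260/7789 (v = 5*(5808/7789)/4 = 5*(5808*(1/7789))/4 = (5/4)*(5808/7789) = 7260/7789 ≈ 0.93208)
-v = -1*7260/7789 = -7260/7789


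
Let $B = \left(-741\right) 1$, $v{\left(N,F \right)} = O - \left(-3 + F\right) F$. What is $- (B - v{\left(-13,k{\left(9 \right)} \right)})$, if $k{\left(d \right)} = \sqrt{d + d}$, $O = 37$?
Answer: $760 + 9 \sqrt{2} \approx 772.73$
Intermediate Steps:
$k{\left(d \right)} = \sqrt{2} \sqrt{d}$ ($k{\left(d \right)} = \sqrt{2 d} = \sqrt{2} \sqrt{d}$)
$v{\left(N,F \right)} = 37 - F \left(-3 + F\right)$ ($v{\left(N,F \right)} = 37 - \left(-3 + F\right) F = 37 - F \left(-3 + F\right)$)
$B = -741$
$- (B - v{\left(-13,k{\left(9 \right)} \right)}) = - (-741 - \left(37 - \left(\sqrt{2} \sqrt{9}\right)^{2} + 3 \sqrt{2} \sqrt{9}\right)) = - (-741 - \left(37 - \left(\sqrt{2} \cdot 3\right)^{2} + 3 \sqrt{2} \cdot 3\right)) = - (-741 - \left(37 - \left(3 \sqrt{2}\right)^{2} + 3 \cdot 3 \sqrt{2}\right)) = - (-741 - \left(37 - 18 + 9 \sqrt{2}\right)) = - (-741 - \left(19 + 9 \sqrt{2}\right)) = - (-760 - 9 \sqrt{2}) = 760 + 9 \sqrt{2}$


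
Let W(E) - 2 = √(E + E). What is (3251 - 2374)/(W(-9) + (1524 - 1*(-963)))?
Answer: 2182853/6195139 - 2631*I*√2/6195139 ≈ 0.35235 - 0.0006006*I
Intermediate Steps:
W(E) = 2 + √2*√E (W(E) = 2 + √(E + E) = 2 + √(2*E) = 2 + √2*√E)
(3251 - 2374)/(W(-9) + (1524 - 1*(-963))) = (3251 - 2374)/((2 + √2*√(-9)) + (1524 - 1*(-963))) = 877/((2 + √2*(3*I)) + (1524 + 963)) = 877/((2 + 3*I*√2) + 2487) = 877/(2489 + 3*I*√2)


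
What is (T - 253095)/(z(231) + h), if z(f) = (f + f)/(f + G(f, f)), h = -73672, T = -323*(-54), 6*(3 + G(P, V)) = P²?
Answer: 1433005893/447999124 ≈ 3.1987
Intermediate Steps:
G(P, V) = -3 + P²/6
T = 17442
z(f) = 2*f/(-3 + f + f²/6) (z(f) = (f + f)/(f + (-3 + f²/6)) = (2*f)/(-3 + f + f²/6) = 2*f/(-3 + f + f²/6))
(T - 253095)/(z(231) + h) = (17442 - 253095)/(12*231/(-18 + 231² + 6*231) - 73672) = -235653/(12*231/(-18 + 53361 + 1386) - 73672) = -235653/(12*231/54729 - 73672) = -235653/(12*231*(1/54729) - 73672) = -235653/(308/6081 - 73672) = -235653/(-447999124/6081) = -235653*(-6081/447999124) = 1433005893/447999124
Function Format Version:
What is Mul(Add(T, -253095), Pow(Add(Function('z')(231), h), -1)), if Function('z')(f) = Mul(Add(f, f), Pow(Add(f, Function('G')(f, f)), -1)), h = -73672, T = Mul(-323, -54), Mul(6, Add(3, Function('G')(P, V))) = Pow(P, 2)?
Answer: Rational(1433005893, 447999124) ≈ 3.1987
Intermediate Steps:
Function('G')(P, V) = Add(-3, Mul(Rational(1, 6), Pow(P, 2)))
T = 17442
Function('z')(f) = Mul(2, f, Pow(Add(-3, f, Mul(Rational(1, 6), Pow(f, 2))), -1)) (Function('z')(f) = Mul(Add(f, f), Pow(Add(f, Add(-3, Mul(Rational(1, 6), Pow(f, 2)))), -1)) = Mul(Mul(2, f), Pow(Add(-3, f, Mul(Rational(1, 6), Pow(f, 2))), -1)) = Mul(2, f, Pow(Add(-3, f, Mul(Rational(1, 6), Pow(f, 2))), -1)))
Mul(Add(T, -253095), Pow(Add(Function('z')(231), h), -1)) = Mul(Add(17442, -253095), Pow(Add(Mul(12, 231, Pow(Add(-18, Pow(231, 2), Mul(6, 231)), -1)), -73672), -1)) = Mul(-235653, Pow(Add(Mul(12, 231, Pow(Add(-18, 53361, 1386), -1)), -73672), -1)) = Mul(-235653, Pow(Add(Mul(12, 231, Pow(54729, -1)), -73672), -1)) = Mul(-235653, Pow(Add(Mul(12, 231, Rational(1, 54729)), -73672), -1)) = Mul(-235653, Pow(Add(Rational(308, 6081), -73672), -1)) = Mul(-235653, Pow(Rational(-447999124, 6081), -1)) = Mul(-235653, Rational(-6081, 447999124)) = Rational(1433005893, 447999124)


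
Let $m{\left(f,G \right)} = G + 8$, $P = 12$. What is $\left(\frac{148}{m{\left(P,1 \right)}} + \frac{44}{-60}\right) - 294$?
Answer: $- \frac{12523}{45} \approx -278.29$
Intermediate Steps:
$m{\left(f,G \right)} = 8 + G$
$\left(\frac{148}{m{\left(P,1 \right)}} + \frac{44}{-60}\right) - 294 = \left(\frac{148}{8 + 1} + \frac{44}{-60}\right) - 294 = \left(\frac{148}{9} + 44 \left(- \frac{1}{60}\right)\right) - 294 = \left(148 \cdot \frac{1}{9} - \frac{11}{15}\right) - 294 = \left(\frac{148}{9} - \frac{11}{15}\right) - 294 = \frac{707}{45} - 294 = - \frac{12523}{45}$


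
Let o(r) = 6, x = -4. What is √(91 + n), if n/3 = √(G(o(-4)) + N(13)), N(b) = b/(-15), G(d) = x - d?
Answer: √(2275 + 5*I*√2445)/5 ≈ 9.5534 + 0.51758*I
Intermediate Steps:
G(d) = -4 - d
N(b) = -b/15 (N(b) = b*(-1/15) = -b/15)
n = I*√2445/5 (n = 3*√((-4 - 1*6) - 1/15*13) = 3*√((-4 - 6) - 13/15) = 3*√(-10 - 13/15) = 3*√(-163/15) = 3*(I*√2445/15) = I*√2445/5 ≈ 9.8894*I)
√(91 + n) = √(91 + I*√2445/5)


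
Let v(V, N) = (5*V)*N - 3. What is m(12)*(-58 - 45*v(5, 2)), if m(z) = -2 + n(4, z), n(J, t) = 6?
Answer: -8692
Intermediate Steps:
v(V, N) = -3 + 5*N*V (v(V, N) = 5*N*V - 3 = -3 + 5*N*V)
m(z) = 4 (m(z) = -2 + 6 = 4)
m(12)*(-58 - 45*v(5, 2)) = 4*(-58 - 45*(-3 + 5*2*5)) = 4*(-58 - 45*(-3 + 50)) = 4*(-58 - 45*47) = 4*(-58 - 2115) = 4*(-2173) = -8692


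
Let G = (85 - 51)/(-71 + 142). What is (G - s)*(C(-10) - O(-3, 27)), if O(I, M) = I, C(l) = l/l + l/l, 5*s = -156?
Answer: 11246/71 ≈ 158.39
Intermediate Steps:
s = -156/5 (s = (⅕)*(-156) = -156/5 ≈ -31.200)
C(l) = 2 (C(l) = 1 + 1 = 2)
G = 34/71 ≈ 0.47887
(G - s)*(C(-10) - O(-3, 27)) = (34/71 - 1*(-156/5))*(2 - 1*(-3)) = (34/71 + 156/5)*(2 + 3) = (11246/355)*5 = 11246/71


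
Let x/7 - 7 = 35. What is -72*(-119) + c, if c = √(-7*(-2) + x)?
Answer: 8568 + 2*√77 ≈ 8585.5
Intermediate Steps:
x = 294 (x = 49 + 7*35 = 49 + 245 = 294)
c = 2*√77 (c = √(-7*(-2) + 294) = √(14 + 294) = √308 = 2*√77 ≈ 17.550)
-72*(-119) + c = -72*(-119) + 2*√77 = 8568 + 2*√77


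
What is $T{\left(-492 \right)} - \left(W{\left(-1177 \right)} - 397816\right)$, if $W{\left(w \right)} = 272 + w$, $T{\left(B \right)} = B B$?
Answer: $640785$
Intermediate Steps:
$T{\left(B \right)} = B^{2}$
$T{\left(-492 \right)} - \left(W{\left(-1177 \right)} - 397816\right) = \left(-492\right)^{2} - \left(\left(272 - 1177\right) - 397816\right) = 242064 - \left(-905 - 397816\right) = 242064 - -398721 = 242064 + 398721 = 640785$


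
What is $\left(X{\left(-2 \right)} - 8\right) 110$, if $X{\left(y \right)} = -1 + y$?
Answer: $-1210$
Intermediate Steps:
$\left(X{\left(-2 \right)} - 8\right) 110 = \left(\left(-1 - 2\right) - 8\right) 110 = \left(-3 - 8\right) 110 = \left(-11\right) 110 = -1210$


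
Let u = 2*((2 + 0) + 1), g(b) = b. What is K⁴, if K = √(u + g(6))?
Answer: 144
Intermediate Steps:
u = 6 (u = 2*(2 + 1) = 2*3 = 6)
K = 2*√3 (K = √(6 + 6) = √12 = 2*√3 ≈ 3.4641)
K⁴ = (2*√3)⁴ = 144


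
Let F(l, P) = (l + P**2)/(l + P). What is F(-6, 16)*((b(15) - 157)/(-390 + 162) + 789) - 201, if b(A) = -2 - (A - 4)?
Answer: 2227861/114 ≈ 19543.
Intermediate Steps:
F(l, P) = (l + P**2)/(P + l)
b(A) = 2 - A (b(A) = -2 - (-4 + A) = -2 + (4 - A) = 2 - A)
F(-6, 16)*((b(15) - 157)/(-390 + 162) + 789) - 201 = ((-6 + 16**2)/(16 - 6))*(((2 - 1*15) - 157)/(-390 + 162) + 789) - 201 = ((-6 + 256)/10)*(((2 - 15) - 157)/(-228) + 789) - 201 = ((1/10)*250)*((-13 - 157)*(-1/228) + 789) - 201 = 25*(-170*(-1/228) + 789) - 201 = 25*(85/114 + 789) - 201 = 25*(90031/114) - 201 = 2250775/114 - 201 = 2227861/114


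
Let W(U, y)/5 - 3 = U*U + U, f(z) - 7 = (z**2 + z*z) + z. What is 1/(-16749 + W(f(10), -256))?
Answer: 1/219796 ≈ 4.5497e-6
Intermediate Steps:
f(z) = 7 + z + 2*z**2 (f(z) = 7 + ((z**2 + z*z) + z) = 7 + ((z**2 + z**2) + z) = 7 + (2*z**2 + z) = 7 + (z + 2*z**2) = 7 + z + 2*z**2)
W(U, y) = 15 + 5*U + 5*U**2 (W(U, y) = 15 + 5*(U*U + U) = 15 + 5*(U**2 + U) = 15 + 5*(U + U**2) = 15 + (5*U + 5*U**2) = 15 + 5*U + 5*U**2)
1/(-16749 + W(f(10), -256)) = 1/(-16749 + (15 + 5*(7 + 10 + 2*10**2) + 5*(7 + 10 + 2*10**2)**2)) = 1/(-16749 + (15 + 5*(7 + 10 + 2*100) + 5*(7 + 10 + 2*100)**2)) = 1/(-16749 + (15 + 5*(7 + 10 + 200) + 5*(7 + 10 + 200)**2)) = 1/(-16749 + (15 + 5*217 + 5*217**2)) = 1/(-16749 + (15 + 1085 + 5*47089)) = 1/(-16749 + (15 + 1085 + 235445)) = 1/(-16749 + 236545) = 1/219796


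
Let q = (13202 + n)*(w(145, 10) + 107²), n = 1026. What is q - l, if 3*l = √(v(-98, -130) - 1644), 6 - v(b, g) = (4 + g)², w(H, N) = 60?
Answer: 163750052 - I*√1946 ≈ 1.6375e+8 - 44.113*I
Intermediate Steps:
v(b, g) = 6 - (4 + g)²
q = 163750052 (q = (13202 + 1026)*(60 + 107²) = 14228*(60 + 11449) = 14228*11509 = 163750052)
l = I*√1946 (l = √((6 - (4 - 130)²) - 1644)/3 = √((6 - 1*(-126)²) - 1644)/3 = √((6 - 1*15876) - 1644)/3 = √((6 - 15876) - 1644)/3 = √(-15870 - 1644)/3 = √(-17514)/3 = (3*I*√1946)/3 = I*√1946 ≈ 44.113*I)
q - l = 163750052 - I*√1946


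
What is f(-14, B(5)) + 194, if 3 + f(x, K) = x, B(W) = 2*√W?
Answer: 177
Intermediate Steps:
f(x, K) = -3 + x
f(-14, B(5)) + 194 = (-3 - 14) + 194 = -17 + 194 = 177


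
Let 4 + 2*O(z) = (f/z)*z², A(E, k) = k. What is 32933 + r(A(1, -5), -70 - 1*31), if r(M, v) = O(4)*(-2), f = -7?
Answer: 32965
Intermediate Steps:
O(z) = -2 - 7*z/2 (O(z) = -2 + ((-7/z)*z²)/2 = -2 + (-7*z)/2 = -2 - 7*z/2)
r(M, v) = 32 (r(M, v) = (-2 - 7/2*4)*(-2) = (-2 - 14)*(-2) = -16*(-2) = 32)
32933 + r(A(1, -5), -70 - 1*31) = 32933 + 32 = 32965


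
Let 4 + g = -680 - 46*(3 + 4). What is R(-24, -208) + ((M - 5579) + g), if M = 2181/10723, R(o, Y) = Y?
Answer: -72839158/10723 ≈ -6792.8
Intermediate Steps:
g = -1006 (g = -4 + (-680 - 46*(3 + 4)) = -4 + (-680 - 46*7) = -4 + (-680 - 1*322) = -4 + (-680 - 322) = -4 - 1002 = -1006)
M = 2181/10723 (M = 2181*(1/10723) = 2181/10723 ≈ 0.20339)
R(-24, -208) + ((M - 5579) + g) = -208 + ((2181/10723 - 5579) - 1006) = -208 + (-59821436/10723 - 1006) = -208 - 70608774/10723 = -72839158/10723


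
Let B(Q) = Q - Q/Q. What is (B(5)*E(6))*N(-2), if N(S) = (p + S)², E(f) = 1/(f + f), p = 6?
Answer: 16/3 ≈ 5.3333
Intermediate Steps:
E(f) = 1/(2*f)
B(Q) = -1 + Q (B(Q) = Q - 1*1 = Q - 1 = -1 + Q)
N(S) = (6 + S)²
(B(5)*E(6))*N(-2) = ((-1 + 5)*((½)/6))*(6 - 2)² = (4*((½)*(⅙)))*4² = (4*(1/12))*16 = (⅓)*16 = 16/3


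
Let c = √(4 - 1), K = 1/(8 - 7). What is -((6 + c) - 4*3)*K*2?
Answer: 12 - 2*√3 ≈ 8.5359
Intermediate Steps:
K = 1 (K = 1/1 = 1)
c = √3 ≈ 1.7320
-((6 + c) - 4*3)*K*2 = -((6 + √3) - 4*3)*1*2 = -((6 + √3) - 12)*1*2 = -(-6 + √3)*1*2 = -(-6 + √3)*2 = -(-12 + 2*√3) = 12 - 2*√3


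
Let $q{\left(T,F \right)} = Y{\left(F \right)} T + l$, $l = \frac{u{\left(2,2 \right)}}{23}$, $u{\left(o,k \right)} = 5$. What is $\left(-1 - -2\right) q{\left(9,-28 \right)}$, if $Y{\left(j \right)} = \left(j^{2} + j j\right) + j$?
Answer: $\frac{318785}{23} \approx 13860.0$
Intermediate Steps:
$Y{\left(j \right)} = j + 2 j^{2}$ ($Y{\left(j \right)} = \left(j^{2} + j^{2}\right) + j = 2 j^{2} + j = j + 2 j^{2}$)
$l = \frac{5}{23} \approx 0.21739$
$q{\left(T,F \right)} = \frac{5}{23} + F T \left(1 + 2 F\right)$ ($q{\left(T,F \right)} = F \left(1 + 2 F\right) T + \frac{5}{23} = F T \left(1 + 2 F\right) + \frac{5}{23} = \frac{5}{23} + F T \left(1 + 2 F\right)$)
$\left(-1 - -2\right) q{\left(9,-28 \right)} = \left(-1 - -2\right) \left(\frac{5}{23} - 252 \left(1 + 2 \left(-28\right)\right)\right) = \left(-1 + 2\right) \left(\frac{5}{23} - 252 \left(1 - 56\right)\right) = 1 \left(\frac{5}{23} - 252 \left(-55\right)\right) = 1 \left(\frac{5}{23} + 13860\right) = 1 \cdot \frac{318785}{23} = \frac{318785}{23}$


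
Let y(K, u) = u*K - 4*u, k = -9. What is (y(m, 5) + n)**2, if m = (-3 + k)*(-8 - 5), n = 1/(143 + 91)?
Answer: 31627421281/54756 ≈ 5.7761e+5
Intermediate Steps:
n = 1/234 ≈ 0.0042735
m = 156 (m = (-3 - 9)*(-8 - 5) = -12*(-13) = 156)
y(K, u) = -4*u + K*u (y(K, u) = K*u - 4*u = -4*u + K*u)
(y(m, 5) + n)**2 = (5*(-4 + 156) + 1/234)**2 = (5*152 + 1/234)**2 = (760 + 1/234)**2 = (177841/234)**2 = 31627421281/54756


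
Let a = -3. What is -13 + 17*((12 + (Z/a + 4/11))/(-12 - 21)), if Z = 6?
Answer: -2219/121 ≈ -18.339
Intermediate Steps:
-13 + 17*((12 + (Z/a + 4/11))/(-12 - 21)) = -13 + 17*((12 + (6/(-3) + 4/11))/(-12 - 21)) = -13 + 17*((12 + (6*(-⅓) + 4*(1/11)))/(-33)) = -13 + 17*((12 + (-2 + 4/11))*(-1/33)) = -13 + 17*((12 - 18/11)*(-1/33)) = -13 + 17*((114/11)*(-1/33)) = -13 + 17*(-38/121) = -13 - 646/121 = -2219/121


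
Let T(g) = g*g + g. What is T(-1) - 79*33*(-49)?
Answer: 127743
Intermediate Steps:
T(g) = g + g**2 (T(g) = g**2 + g = g + g**2)
T(-1) - 79*33*(-49) = -(1 - 1) - 79*33*(-49) = -1*0 - 2607*(-49) = 0 + 127743 = 127743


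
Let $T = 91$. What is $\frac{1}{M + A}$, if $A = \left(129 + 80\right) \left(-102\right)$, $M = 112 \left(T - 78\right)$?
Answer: $- \frac{1}{19862} \approx -5.0347 \cdot 10^{-5}$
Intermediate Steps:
$M = 1456$ ($M = 112 \left(91 - 78\right) = 112 \cdot 13 = 1456$)
$A = -21318$ ($A = 209 \left(-102\right) = -21318$)
$\frac{1}{M + A} = \frac{1}{1456 - 21318} = \frac{1}{-19862} = - \frac{1}{19862}$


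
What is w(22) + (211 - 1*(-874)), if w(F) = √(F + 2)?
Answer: 1085 + 2*√6 ≈ 1089.9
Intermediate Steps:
w(F) = √(2 + F)
w(22) + (211 - 1*(-874)) = √(2 + 22) + (211 - 1*(-874)) = √24 + (211 + 874) = 2*√6 + 1085 = 1085 + 2*√6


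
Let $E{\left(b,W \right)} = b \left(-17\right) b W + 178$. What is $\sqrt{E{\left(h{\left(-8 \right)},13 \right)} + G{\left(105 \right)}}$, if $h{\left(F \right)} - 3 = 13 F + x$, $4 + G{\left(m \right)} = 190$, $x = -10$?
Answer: $i \sqrt{2722577} \approx 1650.0 i$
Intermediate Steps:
$G{\left(m \right)} = 186$ ($G{\left(m \right)} = -4 + 190 = 186$)
$h{\left(F \right)} = -7 + 13 F$ ($h{\left(F \right)} = 3 + \left(13 F - 10\right) = 3 + \left(-10 + 13 F\right) = -7 + 13 F$)
$E{\left(b,W \right)} = 178 - 17 W b^{2}$ ($E{\left(b,W \right)} = - 17 b b W + 178 = - 17 b^{2} W + 178 = - 17 W b^{2} + 178 = 178 - 17 W b^{2}$)
$\sqrt{E{\left(h{\left(-8 \right)},13 \right)} + G{\left(105 \right)}} = \sqrt{\left(178 - 221 \left(-7 + 13 \left(-8\right)\right)^{2}\right) + 186} = \sqrt{\left(178 - 221 \left(-7 - 104\right)^{2}\right) + 186} = \sqrt{\left(178 - 221 \left(-111\right)^{2}\right) + 186} = \sqrt{\left(178 - 221 \cdot 12321\right) + 186} = \sqrt{\left(178 - 2722941\right) + 186} = \sqrt{-2722763 + 186} = \sqrt{-2722577} = i \sqrt{2722577}$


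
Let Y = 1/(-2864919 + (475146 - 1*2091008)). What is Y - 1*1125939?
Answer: -5045086078360/4480781 ≈ -1.1259e+6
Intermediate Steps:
Y = -1/4480781 (Y = 1/(-2864919 + (475146 - 2091008)) = 1/(-2864919 - 1615862) = 1/(-4480781) = -1/4480781 ≈ -2.2318e-7)
Y - 1*1125939 = -1/4480781 - 1*1125939 = -1/4480781 - 1125939 = -5045086078360/4480781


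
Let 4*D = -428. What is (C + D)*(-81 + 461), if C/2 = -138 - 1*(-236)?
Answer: 33820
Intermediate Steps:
D = -107 (D = (¼)*(-428) = -107)
C = 196 (C = 2*(-138 - 1*(-236)) = 2*(-138 + 236) = 2*98 = 196)
(C + D)*(-81 + 461) = (196 - 107)*(-81 + 461) = 89*380 = 33820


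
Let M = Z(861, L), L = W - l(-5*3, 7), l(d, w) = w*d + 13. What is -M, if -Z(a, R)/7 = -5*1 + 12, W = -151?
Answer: 49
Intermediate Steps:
l(d, w) = 13 + d*w (l(d, w) = d*w + 13 = 13 + d*w)
L = -59 (L = -151 - (13 - 5*3*7) = -151 - (13 - 15*7) = -151 - (13 - 105) = -151 - 1*(-92) = -151 + 92 = -59)
Z(a, R) = -49 (Z(a, R) = -7*(-5*1 + 12) = -7*(-5 + 12) = -7*7 = -49)
M = -49
-M = -1*(-49) = 49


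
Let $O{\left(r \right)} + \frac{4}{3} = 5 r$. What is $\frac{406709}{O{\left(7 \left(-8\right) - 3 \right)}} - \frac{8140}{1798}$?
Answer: $- \frac{1100512403}{799211} \approx -1377.0$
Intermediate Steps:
$O{\left(r \right)} = - \frac{4}{3} + 5 r$
$\frac{406709}{O{\left(7 \left(-8\right) - 3 \right)}} - \frac{8140}{1798} = \frac{406709}{- \frac{4}{3} + 5 \left(7 \left(-8\right) - 3\right)} - \frac{8140}{1798} = \frac{406709}{- \frac{4}{3} + 5 \left(-56 - 3\right)} - \frac{4070}{899} = \frac{406709}{- \frac{4}{3} + 5 \left(-59\right)} - \frac{4070}{899} = \frac{406709}{- \frac{4}{3} - 295} - \frac{4070}{899} = \frac{406709}{- \frac{889}{3}} - \frac{4070}{899} = 406709 \left(- \frac{3}{889}\right) - \frac{4070}{899} = - \frac{1220127}{889} - \frac{4070}{899} = - \frac{1100512403}{799211}$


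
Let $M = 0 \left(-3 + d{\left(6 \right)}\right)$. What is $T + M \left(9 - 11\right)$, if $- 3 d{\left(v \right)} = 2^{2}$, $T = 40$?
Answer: $40$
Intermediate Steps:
$d{\left(v \right)} = - \frac{4}{3}$ ($d{\left(v \right)} = - \frac{2^{2}}{3} = \left(- \frac{1}{3}\right) 4 = - \frac{4}{3}$)
$M = 0$ ($M = 0 \left(-3 - \frac{4}{3}\right) = 0 \left(- \frac{13}{3}\right) = 0$)
$T + M \left(9 - 11\right) = 40 + 0 \left(9 - 11\right) = 40 + 0 \left(-2\right) = 40 + 0 = 40$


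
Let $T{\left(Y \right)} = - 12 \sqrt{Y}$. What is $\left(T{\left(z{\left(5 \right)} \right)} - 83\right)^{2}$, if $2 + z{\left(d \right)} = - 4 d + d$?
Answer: $4441 + 1992 i \sqrt{17} \approx 4441.0 + 8213.2 i$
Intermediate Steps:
$z{\left(d \right)} = -2 - 3 d$ ($z{\left(d \right)} = -2 + \left(- 4 d + d\right) = -2 - 3 d$)
$\left(T{\left(z{\left(5 \right)} \right)} - 83\right)^{2} = \left(- 12 \sqrt{-2 - 15} - 83\right)^{2} = \left(- 12 \sqrt{-17} - 83\right)^{2} = \left(- 12 i \sqrt{17} - 83\right)^{2} = \left(-83 - 12 i \sqrt{17}\right)^{2}$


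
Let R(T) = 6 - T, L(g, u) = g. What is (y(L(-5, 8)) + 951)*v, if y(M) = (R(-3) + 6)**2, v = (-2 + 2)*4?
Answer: 0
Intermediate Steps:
v = 0 (v = 0*4 = 0)
y(M) = 225 (y(M) = ((6 - 1*(-3)) + 6)**2 = ((6 + 3) + 6)**2 = (9 + 6)**2 = 15**2 = 225)
(y(L(-5, 8)) + 951)*v = (225 + 951)*0 = 1176*0 = 0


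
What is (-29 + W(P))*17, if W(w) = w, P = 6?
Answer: -391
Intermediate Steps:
(-29 + W(P))*17 = (-29 + 6)*17 = -23*17 = -391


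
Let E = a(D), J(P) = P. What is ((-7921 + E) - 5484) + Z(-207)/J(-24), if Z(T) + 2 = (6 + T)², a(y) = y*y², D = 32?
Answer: 424313/24 ≈ 17680.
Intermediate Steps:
a(y) = y³
Z(T) = -2 + (6 + T)²
E = 32768 (E = 32³ = 32768)
((-7921 + E) - 5484) + Z(-207)/J(-24) = ((-7921 + 32768) - 5484) + (-2 + (6 - 207)²)/(-24) = (24847 - 5484) + (-2 + (-201)²)*(-1/24) = 19363 + (-2 + 40401)*(-1/24) = 19363 + 40399*(-1/24) = 19363 - 40399/24 = 424313/24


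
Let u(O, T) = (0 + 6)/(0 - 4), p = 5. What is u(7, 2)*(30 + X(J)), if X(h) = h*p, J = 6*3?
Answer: -180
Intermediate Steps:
J = 18
X(h) = 5*h (X(h) = h*5 = 5*h)
u(O, T) = -3/2 (u(O, T) = 6/(-4) = 6*(-1/4) = -3/2)
u(7, 2)*(30 + X(J)) = -3*(30 + 5*18)/2 = -3*(30 + 90)/2 = -3/2*120 = -180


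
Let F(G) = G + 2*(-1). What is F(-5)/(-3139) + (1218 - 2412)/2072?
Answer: -1866731/3252004 ≈ -0.57403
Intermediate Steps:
F(G) = -2 + G (F(G) = G - 2 = -2 + G)
F(-5)/(-3139) + (1218 - 2412)/2072 = (-2 - 5)/(-3139) + (1218 - 2412)/2072 = -7*(-1/3139) - 1194*1/2072 = 7/3139 - 597/1036 = -1866731/3252004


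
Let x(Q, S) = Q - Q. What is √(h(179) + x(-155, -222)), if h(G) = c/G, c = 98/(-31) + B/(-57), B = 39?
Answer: I*√238801215/105431 ≈ 0.14657*I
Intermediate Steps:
x(Q, S) = 0
c = -2265/589 (c = 98/(-31) + 39/(-57) = 98*(-1/31) + 39*(-1/57) = -98/31 - 13/19 = -2265/589 ≈ -3.8455)
h(G) = -2265/(589*G)
√(h(179) + x(-155, -222)) = √(-2265/589/179 + 0) = √(-2265/589*1/179 + 0) = √(-2265/105431 + 0) = √(-2265/105431) = I*√238801215/105431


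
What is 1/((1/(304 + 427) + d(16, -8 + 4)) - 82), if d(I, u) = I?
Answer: -731/48245 ≈ -0.015152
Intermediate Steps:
1/((1/(304 + 427) + d(16, -8 + 4)) - 82) = 1/((1/(304 + 427) + 16) - 82) = 1/((1/731 + 16) - 82) = 1/(11697/731 - 82) = 1/(-48245/731) = -731/48245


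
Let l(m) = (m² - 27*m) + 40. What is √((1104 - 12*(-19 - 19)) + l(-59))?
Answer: √6674 ≈ 81.695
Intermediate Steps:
l(m) = 40 + m² - 27*m
√((1104 - 12*(-19 - 19)) + l(-59)) = √((1104 - 12*(-19 - 19)) + (40 + (-59)² - 27*(-59))) = √((1104 - 12*(-38)) + (40 + 3481 + 1593)) = √((1104 - 1*(-456)) + 5114) = √((1104 + 456) + 5114) = √(1560 + 5114) = √6674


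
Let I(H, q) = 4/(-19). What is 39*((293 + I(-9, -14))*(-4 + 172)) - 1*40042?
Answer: 35687978/19 ≈ 1.8783e+6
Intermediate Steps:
I(H, q) = -4/19 (I(H, q) = 4*(-1/19) = -4/19)
39*((293 + I(-9, -14))*(-4 + 172)) - 1*40042 = 39*((293 - 4/19)*(-4 + 172)) - 1*40042 = 39*((5563/19)*168) - 40042 = 39*(934584/19) - 40042 = 36448776/19 - 40042 = 35687978/19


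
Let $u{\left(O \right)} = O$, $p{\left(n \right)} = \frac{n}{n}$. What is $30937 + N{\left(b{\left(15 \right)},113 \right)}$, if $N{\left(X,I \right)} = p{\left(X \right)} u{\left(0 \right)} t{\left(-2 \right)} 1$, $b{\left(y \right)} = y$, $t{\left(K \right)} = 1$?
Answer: $30937$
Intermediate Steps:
$p{\left(n \right)} = 1$
$N{\left(X,I \right)} = 0$ ($N{\left(X,I \right)} = 1 \cdot 0 \cdot 1 \cdot 1 = 0 \cdot 1 = 0$)
$30937 + N{\left(b{\left(15 \right)},113 \right)} = 30937 + 0 = 30937$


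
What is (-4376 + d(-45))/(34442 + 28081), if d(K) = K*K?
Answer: -2351/62523 ≈ -0.037602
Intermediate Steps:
d(K) = K**2
(-4376 + d(-45))/(34442 + 28081) = (-4376 + (-45)**2)/(34442 + 28081) = (-4376 + 2025)/62523 = -2351*1/62523 = -2351/62523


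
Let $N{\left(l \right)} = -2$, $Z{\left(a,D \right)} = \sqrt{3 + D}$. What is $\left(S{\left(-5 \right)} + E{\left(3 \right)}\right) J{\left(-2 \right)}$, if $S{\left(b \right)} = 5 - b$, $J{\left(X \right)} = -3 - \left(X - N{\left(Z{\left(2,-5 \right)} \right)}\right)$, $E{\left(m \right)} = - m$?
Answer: $-21$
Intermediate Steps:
$J{\left(X \right)} = -5 - X$ ($J{\left(X \right)} = -3 - \left(X - -2\right) = -3 - \left(X + 2\right) = -3 - \left(2 + X\right) = -5 - X$)
$\left(S{\left(-5 \right)} + E{\left(3 \right)}\right) J{\left(-2 \right)} = \left(\left(5 - -5\right) - 3\right) \left(-5 - -2\right) = \left(\left(5 + 5\right) - 3\right) \left(-5 + 2\right) = \left(10 - 3\right) \left(-3\right) = 7 \left(-3\right) = -21$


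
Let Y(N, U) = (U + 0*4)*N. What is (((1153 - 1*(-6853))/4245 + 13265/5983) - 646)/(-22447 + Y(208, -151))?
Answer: 16302791587/1367800403925 ≈ 0.011919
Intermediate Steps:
Y(N, U) = N*U (Y(N, U) = (U + 0)*N = U*N = N*U)
(((1153 - 1*(-6853))/4245 + 13265/5983) - 646)/(-22447 + Y(208, -151)) = (((1153 - 1*(-6853))/4245 + 13265/5983) - 646)/(-22447 + 208*(-151)) = (((1153 + 6853)*(1/4245) + 13265*(1/5983)) - 646)/(-22447 - 31408) = ((8006*(1/4245) + 13265/5983) - 646)/(-53855) = ((8006/4245 + 13265/5983) - 646)*(-1/53855) = (104209823/25397835 - 646)*(-1/53855) = -16302791587/25397835*(-1/53855) = 16302791587/1367800403925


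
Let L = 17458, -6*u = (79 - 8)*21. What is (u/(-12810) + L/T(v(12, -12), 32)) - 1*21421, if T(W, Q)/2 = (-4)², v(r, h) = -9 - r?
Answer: -305616121/14640 ≈ -20875.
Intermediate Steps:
u = -497/2 (u = -(79 - 8)*21/6 = -71*21/6 = -⅙*1491 = -497/2 ≈ -248.50)
T(W, Q) = 32 (T(W, Q) = 2*(-4)² = 2*16 = 32)
(u/(-12810) + L/T(v(12, -12), 32)) - 1*21421 = (-497/2/(-12810) + 17458/32) - 1*21421 = (-497/2*(-1/12810) + 17458*(1/32)) - 21421 = (71/3660 + 8729/16) - 21421 = 7987319/14640 - 21421 = -305616121/14640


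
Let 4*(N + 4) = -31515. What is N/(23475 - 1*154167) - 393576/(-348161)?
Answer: 6991187189/5871207408 ≈ 1.1908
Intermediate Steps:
N = -31531/4 (N = -4 + (1/4)*(-31515) = -4 - 31515/4 = -31531/4 ≈ -7882.8)
N/(23475 - 1*154167) - 393576/(-348161) = -31531/(4*(23475 - 1*154167)) - 393576/(-348161) = -31531/(4*(23475 - 154167)) - 393576*(-1/348161) = -31531/4/(-130692) + 12696/11231 = -31531/4*(-1/130692) + 12696/11231 = 31531/522768 + 12696/11231 = 6991187189/5871207408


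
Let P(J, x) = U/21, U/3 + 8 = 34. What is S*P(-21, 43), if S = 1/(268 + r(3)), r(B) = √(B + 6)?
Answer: 26/1897 ≈ 0.013706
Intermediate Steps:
U = 78 (U = -24 + 3*34 = -24 + 102 = 78)
P(J, x) = 26/7 (P(J, x) = 78/21 = 78*(1/21) = 26/7)
r(B) = √(6 + B)
S = 1/271 (S = 1/(268 + √(6 + 3)) = 1/(268 + √9) = 1/(268 + 3) = 1/271 ≈ 0.0036900)
S*P(-21, 43) = (1/271)*(26/7) = 26/1897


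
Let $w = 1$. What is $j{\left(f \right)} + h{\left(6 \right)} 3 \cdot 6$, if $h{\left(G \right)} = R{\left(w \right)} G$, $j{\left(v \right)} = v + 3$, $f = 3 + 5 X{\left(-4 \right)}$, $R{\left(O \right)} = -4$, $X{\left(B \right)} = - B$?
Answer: $-406$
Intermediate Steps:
$f = 23$ ($f = 3 + 5 \left(\left(-1\right) \left(-4\right)\right) = 3 + 5 \cdot 4 = 3 + 20 = 23$)
$j{\left(v \right)} = 3 + v$
$h{\left(G \right)} = - 4 G$
$j{\left(f \right)} + h{\left(6 \right)} 3 \cdot 6 = \left(3 + 23\right) + \left(-4\right) 6 \cdot 3 \cdot 6 = 26 + \left(-24\right) 3 \cdot 6 = 26 - 432 = -406$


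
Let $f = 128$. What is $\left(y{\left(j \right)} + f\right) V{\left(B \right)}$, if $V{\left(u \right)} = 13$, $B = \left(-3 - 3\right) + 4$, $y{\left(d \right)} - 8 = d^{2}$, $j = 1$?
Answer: $1781$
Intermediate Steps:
$y{\left(d \right)} = 8 + d^{2}$
$B = -2$ ($B = -6 + 4 = -2$)
$\left(y{\left(j \right)} + f\right) V{\left(B \right)} = \left(\left(8 + 1^{2}\right) + 128\right) 13 = \left(\left(8 + 1\right) + 128\right) 13 = \left(9 + 128\right) 13 = 137 \cdot 13 = 1781$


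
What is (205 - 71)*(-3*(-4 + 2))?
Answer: 804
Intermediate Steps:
(205 - 71)*(-3*(-4 + 2)) = 134*(-3*(-2)) = 134*6 = 804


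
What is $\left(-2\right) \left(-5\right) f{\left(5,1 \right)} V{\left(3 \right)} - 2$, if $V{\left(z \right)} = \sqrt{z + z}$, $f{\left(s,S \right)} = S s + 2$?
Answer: $-2 + 70 \sqrt{6} \approx 169.46$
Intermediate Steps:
$f{\left(s,S \right)} = 2 + S s$
$V{\left(z \right)} = \sqrt{2} \sqrt{z}$ ($V{\left(z \right)} = \sqrt{2 z} = \sqrt{2} \sqrt{z}$)
$\left(-2\right) \left(-5\right) f{\left(5,1 \right)} V{\left(3 \right)} - 2 = \left(-2\right) \left(-5\right) \left(2 + 1 \cdot 5\right) \sqrt{2} \sqrt{3} - 2 = 10 \left(2 + 5\right) \sqrt{6} - 2 = 10 \cdot 7 \sqrt{6} - 2 = 70 \sqrt{6} - 2 = -2 + 70 \sqrt{6}$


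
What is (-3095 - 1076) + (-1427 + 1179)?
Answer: -4419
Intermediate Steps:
(-3095 - 1076) + (-1427 + 1179) = -4171 - 248 = -4419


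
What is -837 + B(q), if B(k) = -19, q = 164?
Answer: -856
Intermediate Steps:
-837 + B(q) = -837 - 19 = -856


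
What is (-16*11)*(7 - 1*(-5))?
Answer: -2112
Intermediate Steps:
(-16*11)*(7 - 1*(-5)) = -176*(7 + 5) = -176*12 = -2112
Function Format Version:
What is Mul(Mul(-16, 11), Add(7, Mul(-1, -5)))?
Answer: -2112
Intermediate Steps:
Mul(Mul(-16, 11), Add(7, Mul(-1, -5))) = Mul(-176, Add(7, 5)) = Mul(-176, 12) = -2112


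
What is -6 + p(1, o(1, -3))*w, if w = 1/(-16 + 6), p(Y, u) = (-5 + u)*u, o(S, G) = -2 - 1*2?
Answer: -48/5 ≈ -9.6000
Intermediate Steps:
o(S, G) = -4 (o(S, G) = -2 - 2 = -4)
p(Y, u) = u*(-5 + u)
w = -1/10 (w = 1/(-10) = -1/10 ≈ -0.10000)
-6 + p(1, o(1, -3))*w = -6 - 4*(-5 - 4)*(-1/10) = -6 - 4*(-9)*(-1/10) = -6 + 36*(-1/10) = -6 - 18/5 = -48/5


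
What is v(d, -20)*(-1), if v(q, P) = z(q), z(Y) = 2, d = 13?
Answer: -2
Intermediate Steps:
v(q, P) = 2
v(d, -20)*(-1) = 2*(-1) = -2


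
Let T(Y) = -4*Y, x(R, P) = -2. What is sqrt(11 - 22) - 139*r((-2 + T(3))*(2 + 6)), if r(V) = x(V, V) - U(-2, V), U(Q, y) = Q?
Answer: I*sqrt(11) ≈ 3.3166*I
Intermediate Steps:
r(V) = 0 (r(V) = -2 - 1*(-2) = -2 + 2 = 0)
sqrt(11 - 22) - 139*r((-2 + T(3))*(2 + 6)) = sqrt(11 - 22) - 139*0 = sqrt(-11) + 0 = I*sqrt(11) + 0 = I*sqrt(11)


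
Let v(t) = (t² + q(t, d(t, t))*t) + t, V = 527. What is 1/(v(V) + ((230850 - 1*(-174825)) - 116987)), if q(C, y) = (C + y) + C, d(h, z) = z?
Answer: 1/1400131 ≈ 7.1422e-7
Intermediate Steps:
q(C, y) = y + 2*C
v(t) = t + 4*t² (v(t) = (t² + (t + 2*t)*t) + t = (t² + (3*t)*t) + t = (t² + 3*t²) + t = 4*t² + t = t + 4*t²)
1/(v(V) + ((230850 - 1*(-174825)) - 116987)) = 1/(527*(1 + 4*527) + ((230850 - 1*(-174825)) - 116987)) = 1/(527*(1 + 2108) + ((230850 + 174825) - 116987)) = 1/(527*2109 + (405675 - 116987)) = 1/(1111443 + 288688) = 1/1400131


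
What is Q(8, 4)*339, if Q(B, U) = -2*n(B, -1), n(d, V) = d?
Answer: -5424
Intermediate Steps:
Q(B, U) = -2*B
Q(8, 4)*339 = -2*8*339 = -16*339 = -5424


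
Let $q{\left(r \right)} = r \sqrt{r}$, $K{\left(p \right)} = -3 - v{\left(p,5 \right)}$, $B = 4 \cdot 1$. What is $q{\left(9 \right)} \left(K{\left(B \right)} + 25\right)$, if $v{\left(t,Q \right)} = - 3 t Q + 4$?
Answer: $2106$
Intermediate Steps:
$v{\left(t,Q \right)} = 4 - 3 Q t$ ($v{\left(t,Q \right)} = - 3 Q t + 4 = 4 - 3 Q t$)
$B = 4$
$K{\left(p \right)} = -7 + 15 p$ ($K{\left(p \right)} = -3 - \left(4 - 15 p\right) = -3 + \left(-4 + 15 p\right) = -7 + 15 p$)
$q{\left(r \right)} = r^{\frac{3}{2}}$
$q{\left(9 \right)} \left(K{\left(B \right)} + 25\right) = 9^{\frac{3}{2}} \left(\left(-7 + 15 \cdot 4\right) + 25\right) = 27 \left(\left(-7 + 60\right) + 25\right) = 27 \left(53 + 25\right) = 27 \cdot 78 = 2106$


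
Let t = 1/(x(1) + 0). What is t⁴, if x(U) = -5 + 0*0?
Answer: 1/625 ≈ 0.0016000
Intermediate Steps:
x(U) = -5 (x(U) = -5 + 0 = -5)
t = -⅕ (t = 1/(-5 + 0) = 1/(-5) = -⅕ ≈ -0.20000)
t⁴ = (-⅕)⁴ = 1/625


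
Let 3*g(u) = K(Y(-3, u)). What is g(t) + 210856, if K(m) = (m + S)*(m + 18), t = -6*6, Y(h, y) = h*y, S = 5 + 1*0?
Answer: 215602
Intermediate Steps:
S = 5 (S = 5 + 0 = 5)
t = -36
K(m) = (5 + m)*(18 + m) (K(m) = (m + 5)*(m + 18) = (5 + m)*(18 + m))
g(u) = 30 - 23*u + 3*u² (g(u) = (90 + (-3*u)² + 23*(-3*u))/3 = (90 + 9*u² - 69*u)/3 = (90 - 69*u + 9*u²)/3 = 30 - 23*u + 3*u²)
g(t) + 210856 = (30 - 23*(-36) + 3*(-36)²) + 210856 = (30 + 828 + 3*1296) + 210856 = (30 + 828 + 3888) + 210856 = 4746 + 210856 = 215602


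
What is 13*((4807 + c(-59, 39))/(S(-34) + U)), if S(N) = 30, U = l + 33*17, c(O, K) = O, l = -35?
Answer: 15431/139 ≈ 111.01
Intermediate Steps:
U = 526 (U = -35 + 33*17 = -35 + 561 = 526)
13*((4807 + c(-59, 39))/(S(-34) + U)) = 13*((4807 - 59)/(30 + 526)) = 13*(4748/556) = 13*(4748*(1/556)) = 13*(1187/139) = 15431/139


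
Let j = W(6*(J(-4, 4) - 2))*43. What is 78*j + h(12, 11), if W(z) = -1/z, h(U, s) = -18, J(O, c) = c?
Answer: -595/2 ≈ -297.50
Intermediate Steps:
j = -43/12 (j = -1/(6*(4 - 2))*43 = -1/(6*2)*43 = -1/12*43 = -43/12 ≈ -3.5833)
78*j + h(12, 11) = 78*(-43/12) - 18 = -559/2 - 18 = -595/2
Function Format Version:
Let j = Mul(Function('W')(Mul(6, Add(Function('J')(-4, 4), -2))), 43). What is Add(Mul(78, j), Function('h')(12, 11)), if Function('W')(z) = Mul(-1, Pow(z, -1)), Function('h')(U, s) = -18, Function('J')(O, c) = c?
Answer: Rational(-595, 2) ≈ -297.50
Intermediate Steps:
j = Rational(-43, 12) (j = Mul(Mul(-1, Pow(Mul(6, Add(4, -2)), -1)), 43) = Mul(Mul(-1, Pow(Mul(6, 2), -1)), 43) = Mul(Mul(-1, Pow(12, -1)), 43) = Mul(Mul(-1, Rational(1, 12)), 43) = Mul(Rational(-1, 12), 43) = Rational(-43, 12) ≈ -3.5833)
Add(Mul(78, j), Function('h')(12, 11)) = Add(Mul(78, Rational(-43, 12)), -18) = Add(Rational(-559, 2), -18) = Rational(-595, 2)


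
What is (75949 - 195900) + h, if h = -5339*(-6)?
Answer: -87917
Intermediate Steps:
h = 32034
(75949 - 195900) + h = (75949 - 195900) + 32034 = -119951 + 32034 = -87917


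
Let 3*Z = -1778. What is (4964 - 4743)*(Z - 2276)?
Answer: -1901926/3 ≈ -6.3398e+5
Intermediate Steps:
Z = -1778/3 (Z = (⅓)*(-1778) = -1778/3 ≈ -592.67)
(4964 - 4743)*(Z - 2276) = (4964 - 4743)*(-1778/3 - 2276) = 221*(-8606/3) = -1901926/3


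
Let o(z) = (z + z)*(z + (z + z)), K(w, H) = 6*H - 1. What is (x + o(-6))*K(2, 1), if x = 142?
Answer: 1790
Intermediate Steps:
K(w, H) = -1 + 6*H
o(z) = 6*z**2 (o(z) = (2*z)*(z + 2*z) = (2*z)*(3*z) = 6*z**2)
(x + o(-6))*K(2, 1) = (142 + 6*(-6)**2)*(-1 + 6*1) = (142 + 6*36)*(-1 + 6) = (142 + 216)*5 = 358*5 = 1790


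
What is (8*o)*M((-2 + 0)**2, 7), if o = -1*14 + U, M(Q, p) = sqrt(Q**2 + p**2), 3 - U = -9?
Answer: -16*sqrt(65) ≈ -129.00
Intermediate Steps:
U = 12 (U = 3 - 1*(-9) = 3 + 9 = 12)
o = -2 (o = -1*14 + 12 = -14 + 12 = -2)
(8*o)*M((-2 + 0)**2, 7) = (8*(-2))*sqrt(((-2 + 0)**2)**2 + 7**2) = -16*sqrt(((-2)**2)**2 + 49) = -16*sqrt(4**2 + 49) = -16*sqrt(16 + 49) = -16*sqrt(65)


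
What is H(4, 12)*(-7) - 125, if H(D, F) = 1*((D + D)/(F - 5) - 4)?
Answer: -105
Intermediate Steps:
H(D, F) = -4 + 2*D/(-5 + F) (H(D, F) = 1*((2*D)/(-5 + F) - 4) = 1*(2*D/(-5 + F) - 4) = 1*(-4 + 2*D/(-5 + F)) = -4 + 2*D/(-5 + F))
H(4, 12)*(-7) - 125 = (2*(10 + 4 - 2*12)/(-5 + 12))*(-7) - 125 = (2*(10 + 4 - 24)/7)*(-7) - 125 = (2*(⅐)*(-10))*(-7) - 125 = -20/7*(-7) - 125 = 20 - 125 = -105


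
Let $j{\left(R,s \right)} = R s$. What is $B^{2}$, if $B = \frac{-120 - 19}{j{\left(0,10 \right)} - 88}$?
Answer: $\frac{19321}{7744} \approx 2.495$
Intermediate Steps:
$B = \frac{139}{88}$ ($B = \frac{-120 - 19}{0 \cdot 10 - 88} = - \frac{139}{0 - 88} = - \frac{139}{-88} = \left(-139\right) \left(- \frac{1}{88}\right) = \frac{139}{88} \approx 1.5795$)
$B^{2} = \left(\frac{139}{88}\right)^{2} = \frac{19321}{7744}$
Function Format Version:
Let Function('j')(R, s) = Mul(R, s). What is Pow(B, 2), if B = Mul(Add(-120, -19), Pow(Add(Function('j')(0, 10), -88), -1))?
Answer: Rational(19321, 7744) ≈ 2.4950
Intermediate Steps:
B = Rational(139, 88) (B = Mul(Add(-120, -19), Pow(Add(Mul(0, 10), -88), -1)) = Mul(-139, Pow(Add(0, -88), -1)) = Mul(-139, Pow(-88, -1)) = Mul(-139, Rational(-1, 88)) = Rational(139, 88) ≈ 1.5795)
Pow(B, 2) = Pow(Rational(139, 88), 2) = Rational(19321, 7744)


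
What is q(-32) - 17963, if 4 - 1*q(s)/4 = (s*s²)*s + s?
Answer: -4212123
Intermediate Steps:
q(s) = 16 - 4*s - 4*s⁴ (q(s) = 16 - 4*((s*s²)*s + s) = 16 - 4*(s³*s + s) = 16 - 4*(s⁴ + s) = 16 - 4*(s + s⁴) = 16 + (-4*s - 4*s⁴) = 16 - 4*s - 4*s⁴)
q(-32) - 17963 = (16 - 4*(-32) - 4*(-32)⁴) - 17963 = (16 + 128 - 4*1048576) - 17963 = (16 + 128 - 4194304) - 17963 = -4194160 - 17963 = -4212123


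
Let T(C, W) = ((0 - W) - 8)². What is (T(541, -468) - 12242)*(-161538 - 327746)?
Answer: -97542679672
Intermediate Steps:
T(C, W) = (-8 - W)² (T(C, W) = (-W - 8)² = (-8 - W)²)
(T(541, -468) - 12242)*(-161538 - 327746) = ((8 - 468)² - 12242)*(-161538 - 327746) = ((-460)² - 12242)*(-489284) = (211600 - 12242)*(-489284) = 199358*(-489284) = -97542679672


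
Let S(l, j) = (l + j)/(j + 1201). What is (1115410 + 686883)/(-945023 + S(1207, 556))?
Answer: -3166628801/1660403648 ≈ -1.9071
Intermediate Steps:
S(l, j) = (j + l)/(1201 + j)
(1115410 + 686883)/(-945023 + S(1207, 556)) = (1115410 + 686883)/(-945023 + (556 + 1207)/(1201 + 556)) = 1802293/(-945023 + 1763/1757) = 1802293/(-1660403648/1757) = 1802293*(-1757/1660403648) = -3166628801/1660403648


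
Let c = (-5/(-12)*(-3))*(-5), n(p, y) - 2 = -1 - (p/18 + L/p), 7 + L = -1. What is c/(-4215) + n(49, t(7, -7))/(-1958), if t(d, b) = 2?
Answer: -15145/22057938 ≈ -0.00068660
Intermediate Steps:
L = -8 (L = -7 - 1 = -8)
n(p, y) = 1 + 8/p - p/18 (n(p, y) = 2 + (-1 - (p/18 - 8/p)) = 2 + (-1 - (-8/p + p/18)) = 2 + (-1 + (8/p - p/18)) = 2 + (-1 + 8/p - p/18) = 1 + 8/p - p/18)
c = 25/4 (c = (-5*(-1/12)*(-3))*(-5) = ((5/12)*(-3))*(-5) = -5/4*(-5) = 25/4 ≈ 6.2500)
c/(-4215) + n(49, t(7, -7))/(-1958) = (25/4)/(-4215) + (1 + 8/49 - 1/18*49)/(-1958) = (25/4)*(-1/4215) + (1 + 8*(1/49) - 49/18)*(-1/1958) = -5/3372 + (1 + 8/49 - 49/18)*(-1/1958) = -5/3372 - 1375/882*(-1/1958) = -5/3372 + 125/156996 = -15145/22057938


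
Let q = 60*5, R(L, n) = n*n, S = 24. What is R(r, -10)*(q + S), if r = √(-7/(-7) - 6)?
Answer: 32400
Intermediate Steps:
r = I*√5 (r = √(-7*(-⅐) - 6) = √(1 - 6) = √(-5) = I*√5 ≈ 2.2361*I)
R(L, n) = n²
q = 300
R(r, -10)*(q + S) = (-10)²*(300 + 24) = 100*324 = 32400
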